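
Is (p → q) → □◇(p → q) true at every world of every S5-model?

Tableau for the negation ¬((p → q) → □◇(p → q)):
1. ¬((p → q) → □◇(p → q)), u
2. p → q, u
3. ¬□◇(p → q), u
4. q, u
5. ¬◇(p → q), v
6. ¬(p → q), u
7. p, u
8. ¬q, u
Accessibility: uRu, uRv, vRu, vRv
Branch closes: q and ¬q both at u.
All branches of the negation close; one closing branch shown above.

Valid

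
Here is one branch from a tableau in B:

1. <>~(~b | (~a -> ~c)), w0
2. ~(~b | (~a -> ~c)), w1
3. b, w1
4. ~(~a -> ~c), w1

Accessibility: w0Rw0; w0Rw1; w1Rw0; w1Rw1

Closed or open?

Open

No atom appears with both signs at the same world.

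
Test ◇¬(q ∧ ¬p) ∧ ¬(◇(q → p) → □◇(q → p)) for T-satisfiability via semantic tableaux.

Yes, satisfiable

1. ◇¬(q ∧ ¬p) ∧ ¬(◇(q → p) → □◇(q → p)), u
2. ◇¬(q ∧ ¬p), u
3. ¬(◇(q → p) → □◇(q → p)), u
4. ◇(q → p), u
5. ¬□◇(q → p), u
6. ¬(q ∧ ¬p), v
7. p, v
8. q → p, w
9. p, w
10. ¬◇(q → p), x
11. ¬(q → p), x
12. q, x
13. ¬p, x
Accessibility: uRu, uRv, uRw, uRx, vRv, wRw, xRx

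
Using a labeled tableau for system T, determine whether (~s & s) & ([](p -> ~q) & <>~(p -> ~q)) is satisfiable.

1. (~s & s) & ([](p -> ~q) & <>~(p -> ~q)), u
2. ~s & s, u   [&-rule on 1]
3. [](p -> ~q) & <>~(p -> ~q), u   [&-rule on 1]
4. ~s, u   [&-rule on 2]
5. s, u   [&-rule on 2]
Accessibility: uRu
Branch closes: s and ~s both at u.
(One branch shown.) All branches close.

Unsatisfiable (every branch closes)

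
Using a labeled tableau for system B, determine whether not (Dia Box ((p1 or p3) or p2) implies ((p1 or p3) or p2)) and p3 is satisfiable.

Unsatisfiable (every branch closes)

1. not (Dia Box ((p1 or p3) or p2) implies ((p1 or p3) or p2)) and p3, 0
2. not (Dia Box ((p1 or p3) or p2) implies ((p1 or p3) or p2)), 0
3. p3, 0
4. Dia Box ((p1 or p3) or p2), 0
5. not ((p1 or p3) or p2), 0
6. not (p1 or p3), 0
7. not p2, 0
8. not p1, 0
9. not p3, 0
Accessibility: 0R0
Branch closes: p3 and not p3 both at 0.
All branches of the tableau close; one closing branch shown above.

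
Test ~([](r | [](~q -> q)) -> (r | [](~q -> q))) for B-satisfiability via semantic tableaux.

No, unsatisfiable

1. ~([](r | [](~q -> q)) -> (r | [](~q -> q))), w0
2. [](r | [](~q -> q)), w0
3. ~(r | [](~q -> q)), w0
4. ~r, w0
5. ~[](~q -> q), w0
6. r | [](~q -> q), w0
7. [](~q -> q), w0
8. ~q -> q, w0
9. q, w0
10. ~(~q -> q), w1
11. ~q, w1
12. r | [](~q -> q), w1
13. ~q -> q, w1
14. [](~q -> q), w1
15. q, w1
Accessibility: w0Rw0, w0Rw1, w1Rw0, w1Rw1
Branch closes: q and ~q both at w1.
Every branch closes; the branch above is one of them.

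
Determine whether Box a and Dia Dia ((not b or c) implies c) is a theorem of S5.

No, not valid

Tableau for the negation not (Box a and Dia Dia ((not b or c) implies c)):
1. not (Box a and Dia Dia ((not b or c) implies c)), w0
2. not Dia Dia ((not b or c) implies c), w0
3. not Dia ((not b or c) implies c), w0
4. not ((not b or c) implies c), w0
5. not b or c, w0
6. not c, w0
7. not b, w0
Accessibility: w0Rw0
The negation has an open branch (countermodel exists).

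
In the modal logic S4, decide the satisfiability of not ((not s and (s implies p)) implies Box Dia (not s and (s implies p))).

Satisfiable

1. not ((not s and (s implies p)) implies Box Dia (not s and (s implies p))), w0
2. not s and (s implies p), w0
3. not Box Dia (not s and (s implies p)), w0
4. not s, w0
5. s implies p, w0
6. p, w0
7. not Dia (not s and (s implies p)), w1
8. not (not s and (s implies p)), w1
9. not (s implies p), w1
10. s, w1
11. not p, w1
Accessibility: w0Rw0, w0Rw1, w1Rw1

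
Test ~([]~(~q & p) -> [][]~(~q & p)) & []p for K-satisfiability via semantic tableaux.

Satisfiable

1. ~([]~(~q & p) -> [][]~(~q & p)) & []p, w0
2. ~([]~(~q & p) -> [][]~(~q & p)), w0
3. []p, w0
4. []~(~q & p), w0
5. ~[][]~(~q & p), w0
6. ~[]~(~q & p), w1
7. p, w1
8. ~(~q & p), w1
9. q, w1
10. ~q & p, w2
11. ~q, w2
12. p, w2
Accessibility: w0Rw1, w1Rw2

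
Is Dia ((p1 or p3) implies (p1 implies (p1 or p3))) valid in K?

Tableau for the negation not Dia ((p1 or p3) implies (p1 implies (p1 or p3))):
1. not Dia ((p1 or p3) implies (p1 implies (p1 or p3))), u
The negation has an open branch (countermodel exists).

Invalid (countermodel exists)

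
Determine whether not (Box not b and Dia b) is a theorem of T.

Valid in T

Tableau for the negation Box not b and Dia b:
1. Box not b and Dia b, 0
2. Box not b, 0   [and-rule on 1]
3. Dia b, 0   [and-rule on 1]
4. not b, 0   [Box-rule on 2 via 0R0]
5. b, 1   [Dia-rule on 3: fresh world 1, 0R1]
6. not b, 1   [Box-rule on 2 via 0R1]
Accessibility: 0R0, 0R1, 1R1
Branch closes: b and not b both at 1.
All branches of the negation close; one closing branch shown above.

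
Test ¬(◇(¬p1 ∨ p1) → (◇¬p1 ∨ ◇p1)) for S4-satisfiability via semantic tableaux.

1. ¬(◇(¬p1 ∨ p1) → (◇¬p1 ∨ ◇p1)), 0
2. ◇(¬p1 ∨ p1), 0   [¬→-rule on 1]
3. ¬(◇¬p1 ∨ ◇p1), 0   [¬→-rule on 1]
4. ¬◇¬p1, 0   [¬∨-rule on 3]
5. ¬◇p1, 0   [¬∨-rule on 3]
6. p1, 0   [¬◇-rule on 4 via 0R0]
7. ¬p1, 0   [¬◇-rule on 5 via 0R0]
Accessibility: 0R0
Branch closes: p1 and ¬p1 both at 0.
(One branch shown.) All branches close.

Unsatisfiable (every branch closes)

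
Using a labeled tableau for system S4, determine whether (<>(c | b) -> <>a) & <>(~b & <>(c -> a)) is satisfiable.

Satisfiable (open branch found)

1. (<>(c | b) -> <>a) & <>(~b & <>(c -> a)), u
2. <>(c | b) -> <>a, u
3. <>(~b & <>(c -> a)), u
4. <>a, u
5. ~b & <>(c -> a), v
6. ~b, v
7. <>(c -> a), v
8. a, w
9. c -> a, x
10. a, x
Accessibility: uRu, uRv, uRw, uRx, vRv, vRx, wRw, xRx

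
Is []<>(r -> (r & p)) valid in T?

Not valid

Tableau for the negation ~[]<>(r -> (r & p)):
1. ~[]<>(r -> (r & p)), u
2. ~<>(r -> (r & p)), v
3. ~(r -> (r & p)), v
4. r, v
5. ~(r & p), v
6. ~p, v
Accessibility: uRu, uRv, vRv
The negation has an open branch (countermodel exists).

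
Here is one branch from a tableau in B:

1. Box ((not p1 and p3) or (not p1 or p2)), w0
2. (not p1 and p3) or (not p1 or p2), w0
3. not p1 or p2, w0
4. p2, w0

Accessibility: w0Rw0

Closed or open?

No atom appears with both signs at the same world.

Open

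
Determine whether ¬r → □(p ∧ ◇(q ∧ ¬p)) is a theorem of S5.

Not valid

Tableau for the negation ¬(¬r → □(p ∧ ◇(q ∧ ¬p))):
1. ¬(¬r → □(p ∧ ◇(q ∧ ¬p))), w0
2. ¬r, w0   [¬→-rule on 1]
3. ¬□(p ∧ ◇(q ∧ ¬p)), w0   [¬→-rule on 1]
4. ¬(p ∧ ◇(q ∧ ¬p)), w1   [¬□-rule on 3: fresh world w1, w0Rw1]
5. ¬◇(q ∧ ¬p), w1   [¬∧-rule on 4 (branches; this branch)]
6. ¬(q ∧ ¬p), w0   [¬◇-rule on 5 via w1Rw0]
7. ¬(q ∧ ¬p), w1   [¬◇-rule on 5 via w1Rw1]
8. p, w0   [¬∧-rule on 6 (branches; this branch)]
9. p, w1   [¬∧-rule on 7 (branches; this branch)]
Accessibility: w0Rw0, w0Rw1, w1Rw0, w1Rw1
The negation has an open branch (countermodel exists).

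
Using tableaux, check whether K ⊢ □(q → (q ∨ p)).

Tableau for the negation ¬□(q → (q ∨ p)):
1. ¬□(q → (q ∨ p)), 0
2. ¬(q → (q ∨ p)), 1
3. q, 1
4. ¬(q ∨ p), 1
5. ¬q, 1
6. ¬p, 1
Accessibility: 0R1
Branch closes: q and ¬q both at 1.
Every branch of the negation's tableau closes; the branch above is one of them.

Valid in K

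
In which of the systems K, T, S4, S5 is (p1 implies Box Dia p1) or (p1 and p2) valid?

S5

S5-tableau for the negation not ((p1 implies Box Dia p1) or (p1 and p2)):
1. not ((p1 implies Box Dia p1) or (p1 and p2)), w0
2. not (p1 implies Box Dia p1), w0
3. not (p1 and p2), w0
4. p1, w0
5. not Box Dia p1, w0
6. not p2, w0
7. not Dia p1, w1
8. not p1, w0
Accessibility: w0Rw0, w0Rw1, w1Rw0, w1Rw1
Branch closes: p1 and not p1 both at w0.
Every branch closes (one shown): valid in S5.
S4-tableau for the negation not ((p1 implies Box Dia p1) or (p1 and p2)):
1. not ((p1 implies Box Dia p1) or (p1 and p2)), w0
2. not (p1 implies Box Dia p1), w0
3. not (p1 and p2), w0
4. p1, w0
5. not Box Dia p1, w0
6. not p2, w0
7. not Dia p1, w1
8. not p1, w1
Accessibility: w0Rw0, w0Rw1, w1Rw1
Complete open branch: countermodel on an S4-frame, so not valid in S4, nor in K, T (the same frame is also a K-frame and a T-frame).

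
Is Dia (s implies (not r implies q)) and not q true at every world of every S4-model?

Not valid

Tableau for the negation not (Dia (s implies (not r implies q)) and not q):
1. not (Dia (s implies (not r implies q)) and not q), w0
2. q, w0
Accessibility: w0Rw0
The negation has an open branch (countermodel exists).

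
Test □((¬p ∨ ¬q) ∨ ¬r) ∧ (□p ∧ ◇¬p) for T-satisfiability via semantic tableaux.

Unsatisfiable (every branch closes)

1. □((¬p ∨ ¬q) ∨ ¬r) ∧ (□p ∧ ◇¬p), 0
2. □((¬p ∨ ¬q) ∨ ¬r), 0
3. □p ∧ ◇¬p, 0
4. □p, 0
5. ◇¬p, 0
6. (¬p ∨ ¬q) ∨ ¬r, 0
7. p, 0
8. ¬p ∨ ¬q, 0
9. ¬q, 0
10. ¬p, 1
11. (¬p ∨ ¬q) ∨ ¬r, 1
12. p, 1
Accessibility: 0R0, 0R1, 1R1
Branch closes: p and ¬p both at 1.
All branches of the tableau close; one closing branch shown above.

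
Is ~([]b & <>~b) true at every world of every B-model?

Valid in B

Tableau for the negation []b & <>~b:
1. []b & <>~b, w0
2. []b, w0
3. <>~b, w0
4. b, w0
5. ~b, w1
6. b, w1
Accessibility: w0Rw0, w0Rw1, w1Rw0, w1Rw1
Branch closes: b and ~b both at w1.
Every branch of the negation's tableau closes; the branch above is one of them.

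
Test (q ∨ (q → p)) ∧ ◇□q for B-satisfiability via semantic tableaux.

1. (q ∨ (q → p)) ∧ ◇□q, u
2. q ∨ (q → p), u   [∧-rule on 1]
3. ◇□q, u   [∧-rule on 1]
4. q → p, u   [∨-rule on 2 (branches; this branch)]
5. p, u   [→-rule on 4 (branches; this branch)]
6. □q, v   [◇-rule on 3: fresh world v, uRv]
7. q, u   [□-rule on 6 via vRu]
8. q, v   [□-rule on 6 via vRv]
Accessibility: uRu, uRv, vRu, vRv

Satisfiable (open branch found)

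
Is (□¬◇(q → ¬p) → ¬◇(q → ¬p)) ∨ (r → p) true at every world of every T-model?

Tableau for the negation ¬((□¬◇(q → ¬p) → ¬◇(q → ¬p)) ∨ (r → p)):
1. ¬((□¬◇(q → ¬p) → ¬◇(q → ¬p)) ∨ (r → p)), w0
2. ¬(□¬◇(q → ¬p) → ¬◇(q → ¬p)), w0
3. ¬(r → p), w0
4. □¬◇(q → ¬p), w0
5. ◇(q → ¬p), w0
6. r, w0
7. ¬p, w0
8. ¬◇(q → ¬p), w0
9. ¬(q → ¬p), w0
10. q, w0
11. p, w0
Accessibility: w0Rw0
Branch closes: p and ¬p both at w0.
Every branch of the negation's tableau closes; the branch above is one of them.

Valid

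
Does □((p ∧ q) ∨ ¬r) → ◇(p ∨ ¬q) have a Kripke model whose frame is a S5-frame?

Yes, satisfiable

1. □((p ∧ q) ∨ ¬r) → ◇(p ∨ ¬q), u
2. ◇(p ∨ ¬q), u
3. p ∨ ¬q, v
4. ¬q, v
Accessibility: uRu, uRv, vRu, vRv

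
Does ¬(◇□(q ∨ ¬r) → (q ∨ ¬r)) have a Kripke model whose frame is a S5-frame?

1. ¬(◇□(q ∨ ¬r) → (q ∨ ¬r)), 0
2. ◇□(q ∨ ¬r), 0
3. ¬(q ∨ ¬r), 0
4. ¬q, 0
5. r, 0
6. □(q ∨ ¬r), 1
7. q ∨ ¬r, 0
8. q ∨ ¬r, 1
9. ¬r, 0
Accessibility: 0R0, 0R1, 1R0, 1R1
Branch closes: r and ¬r both at 0.
All branches of the tableau close; one closing branch shown above.

No, unsatisfiable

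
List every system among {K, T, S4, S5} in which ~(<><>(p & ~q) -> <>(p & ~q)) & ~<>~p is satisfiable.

K, T

S4-tableau for the formula:
1. ~(<><>(p & ~q) -> <>(p & ~q)) & ~<>~p, w0
2. ~(<><>(p & ~q) -> <>(p & ~q)), w0
3. ~<>~p, w0
4. <><>(p & ~q), w0
5. ~<>(p & ~q), w0
6. p, w0
7. ~(p & ~q), w0
8. q, w0
9. <>(p & ~q), w1
10. p, w1
11. ~(p & ~q), w1
12. q, w1
13. p & ~q, w2
14. p, w2
15. ~q, w2
16. ~(p & ~q), w2
17. q, w2
Accessibility: w0Rw0, w0Rw1, w0Rw2, w1Rw1, w1Rw2, w2Rw2
Branch closes: q and ~q both at w2.
Every branch closes (one shown): unsatisfiable in S4, hence also in S5 (every S5-frame is an S4-frame).
T-tableau for the formula:
1. ~(<><>(p & ~q) -> <>(p & ~q)) & ~<>~p, w0
2. ~(<><>(p & ~q) -> <>(p & ~q)), w0
3. ~<>~p, w0
4. <><>(p & ~q), w0
5. ~<>(p & ~q), w0
6. p, w0
7. ~(p & ~q), w0
8. q, w0
9. <>(p & ~q), w1
10. p, w1
11. ~(p & ~q), w1
12. q, w1
13. p & ~q, w2
14. p, w2
15. ~q, w2
Accessibility: w0Rw0, w0Rw1, w1Rw1, w1Rw2, w2Rw2
Complete open branch: satisfiable in T, hence also in K (this T-model is also a K-model).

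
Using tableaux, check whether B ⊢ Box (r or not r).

Tableau for the negation not Box (r or not r):
1. not Box (r or not r), u
2. not (r or not r), v
3. not r, v
4. r, v
Accessibility: uRu, uRv, vRu, vRv
Branch closes: r and not r both at v.
All branches of the negation close; one closing branch shown above.

Valid in B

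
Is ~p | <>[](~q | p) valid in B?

Tableau for the negation ~(~p | <>[](~q | p)):
1. ~(~p | <>[](~q | p)), w0
2. p, w0   [~|-rule on 1]
3. ~<>[](~q | p), w0   [~|-rule on 1]
4. ~[](~q | p), w0   [~<>-rule on 3 via w0Rw0]
5. ~(~q | p), w1   [~[]-rule on 4: fresh world w1, w0Rw1]
6. q, w1   [~|-rule on 5]
7. ~p, w1   [~|-rule on 5]
8. ~[](~q | p), w1   [~<>-rule on 3 via w0Rw1]
9. ~(~q | p), w2   [~[]-rule on 8: fresh world w2, w1Rw2]
10. q, w2   [~|-rule on 9]
11. ~p, w2   [~|-rule on 9]
Accessibility: w0Rw0, w0Rw1, w1Rw0, w1Rw1, w1Rw2, w2Rw1, w2Rw2
The negation has an open branch (countermodel exists).

Invalid (countermodel exists)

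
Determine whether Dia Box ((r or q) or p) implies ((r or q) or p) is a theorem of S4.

Not valid

Tableau for the negation not (Dia Box ((r or q) or p) implies ((r or q) or p)):
1. not (Dia Box ((r or q) or p) implies ((r or q) or p)), u
2. Dia Box ((r or q) or p), u
3. not ((r or q) or p), u
4. not (r or q), u
5. not p, u
6. not r, u
7. not q, u
8. Box ((r or q) or p), v
9. (r or q) or p, v
10. p, v
Accessibility: uRu, uRv, vRv
The negation has an open branch (countermodel exists).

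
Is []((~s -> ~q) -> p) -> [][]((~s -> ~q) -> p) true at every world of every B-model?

Tableau for the negation ~([]((~s -> ~q) -> p) -> [][]((~s -> ~q) -> p)):
1. ~([]((~s -> ~q) -> p) -> [][]((~s -> ~q) -> p)), w0
2. []((~s -> ~q) -> p), w0
3. ~[][]((~s -> ~q) -> p), w0
4. (~s -> ~q) -> p, w0
5. p, w0
6. ~[]((~s -> ~q) -> p), w1
7. (~s -> ~q) -> p, w1
8. p, w1
9. ~((~s -> ~q) -> p), w2
10. ~s -> ~q, w2
11. ~p, w2
12. ~q, w2
Accessibility: w0Rw0, w0Rw1, w1Rw0, w1Rw1, w1Rw2, w2Rw1, w2Rw2
The negation has an open branch (countermodel exists).

Invalid (countermodel exists)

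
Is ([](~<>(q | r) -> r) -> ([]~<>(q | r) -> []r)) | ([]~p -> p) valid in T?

Tableau for the negation ~(([](~<>(q | r) -> r) -> ([]~<>(q | r) -> []r)) | ([]~p -> p)):
1. ~(([](~<>(q | r) -> r) -> ([]~<>(q | r) -> []r)) | ([]~p -> p)), u
2. ~([](~<>(q | r) -> r) -> ([]~<>(q | r) -> []r)), u   [~|-rule on 1]
3. ~([]~p -> p), u   [~|-rule on 1]
4. [](~<>(q | r) -> r), u   [~->-rule on 2]
5. ~([]~<>(q | r) -> []r), u   [~->-rule on 2]
6. []~p, u   [~->-rule on 3]
7. ~p, u   [~->-rule on 3]
8. []~<>(q | r), u   [~->-rule on 5]
9. ~[]r, u   [~->-rule on 5]
10. ~<>(q | r) -> r, u   [[]-rule on 4 via uRu]
11. ~<>(q | r), u   [[]-rule on 8 via uRu]
12. ~(q | r), u   [~<>-rule on 11 via uRu]
13. ~q, u   [~|-rule on 12]
14. ~r, u   [~|-rule on 12]
15. <>(q | r), u   [->-rule on 10 (branches; this branch)]
16. ~r, v   [~[]-rule on 9: fresh world v, uRv]
17. ~<>(q | r) -> r, v   [[]-rule on 4 via uRv]
18. ~p, v   [[]-rule on 6 via uRv]
19. ~<>(q | r), v   [[]-rule on 8 via uRv]
20. ~(q | r), v   [~<>-rule on 11 via uRv]
21. ~q, v   [~|-rule on 20]
22. <>(q | r), v   [->-rule on 17 (branches; this branch)]
23. q | r, w   [<>-rule on 15: fresh world w, uRw]
24. ~<>(q | r) -> r, w   [[]-rule on 4 via uRw]
25. ~p, w   [[]-rule on 6 via uRw]
26. ~<>(q | r), w   [[]-rule on 8 via uRw]
27. ~(q | r), w   [~<>-rule on 11 via uRw]
28. ~q, w   [~|-rule on 27]
29. ~r, w   [~|-rule on 27]
30. r, w   [|-rule on 23 (branches; this branch)]
Accessibility: uRu, uRv, uRw, vRv, wRw
Branch closes: r and ~r both at w.
All branches of the negation close; one closing branch shown above.

Yes, valid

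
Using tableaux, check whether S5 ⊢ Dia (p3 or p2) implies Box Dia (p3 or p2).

Tableau for the negation not (Dia (p3 or p2) implies Box Dia (p3 or p2)):
1. not (Dia (p3 or p2) implies Box Dia (p3 or p2)), w0
2. Dia (p3 or p2), w0   [neg-implies-rule on 1]
3. not Box Dia (p3 or p2), w0   [neg-implies-rule on 1]
4. p3 or p2, w1   [Dia-rule on 2: fresh world w1, w0Rw1]
5. p2, w1   [or-rule on 4 (branches; this branch)]
6. not Dia (p3 or p2), w2   [neg-Box-rule on 3: fresh world w2, w0Rw2]
7. not (p3 or p2), w0   [neg-Dia-rule on 6 via w2Rw0]
8. not p3, w0   [neg-or-rule on 7]
9. not p2, w0   [neg-or-rule on 7]
10. not (p3 or p2), w1   [neg-Dia-rule on 6 via w2Rw1]
11. not p3, w1   [neg-or-rule on 10]
12. not p2, w1   [neg-or-rule on 10]
Accessibility: w0Rw0, w0Rw1, w0Rw2, w1Rw0, w1Rw1, w1Rw2, w2Rw0, w2Rw1, w2Rw2
Branch closes: p2 and not p2 both at w1.
All branches of the negation close; one closing branch shown above.

Valid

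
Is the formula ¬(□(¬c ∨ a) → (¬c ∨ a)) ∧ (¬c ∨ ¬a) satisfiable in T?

Unsatisfiable (every branch closes)

1. ¬(□(¬c ∨ a) → (¬c ∨ a)) ∧ (¬c ∨ ¬a), 0
2. ¬(□(¬c ∨ a) → (¬c ∨ a)), 0
3. ¬c ∨ ¬a, 0
4. □(¬c ∨ a), 0
5. ¬(¬c ∨ a), 0
6. c, 0
7. ¬a, 0
8. ¬c ∨ a, 0
9. a, 0
Accessibility: 0R0
Branch closes: a and ¬a both at 0.
All branches of the tableau close; one closing branch shown above.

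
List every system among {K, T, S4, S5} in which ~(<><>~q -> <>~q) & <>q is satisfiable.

K, T

S4-tableau for the formula:
1. ~(<><>~q -> <>~q) & <>q, u
2. ~(<><>~q -> <>~q), u
3. <>q, u
4. <><>~q, u
5. ~<>~q, u
6. q, u
7. q, v
8. <>~q, w
9. q, w
10. ~q, x
11. q, x
Accessibility: uRu, uRv, uRw, uRx, vRv, wRw, wRx, xRx
Branch closes: q and ~q both at x.
Every branch closes (one shown): unsatisfiable in S4, hence also in S5 (every S5-frame is an S4-frame).
T-tableau for the formula:
1. ~(<><>~q -> <>~q) & <>q, u
2. ~(<><>~q -> <>~q), u
3. <>q, u
4. <><>~q, u
5. ~<>~q, u
6. q, u
7. q, v
8. <>~q, w
9. q, w
10. ~q, x
Accessibility: uRu, uRv, uRw, vRv, wRw, wRx, xRx
Complete open branch: satisfiable in T, hence also in K (this T-model is also a K-model).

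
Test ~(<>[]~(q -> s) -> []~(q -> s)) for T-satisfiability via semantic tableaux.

Yes, satisfiable

1. ~(<>[]~(q -> s) -> []~(q -> s)), 0
2. <>[]~(q -> s), 0   [~->-rule on 1]
3. ~[]~(q -> s), 0   [~->-rule on 1]
4. []~(q -> s), 1   [<>-rule on 2: fresh world 1, 0R1]
5. ~(q -> s), 1   [[]-rule on 4 via 1R1]
6. q, 1   [~->-rule on 5]
7. ~s, 1   [~->-rule on 5]
8. q -> s, 2   [~[]-rule on 3: fresh world 2, 0R2]
9. s, 2   [->-rule on 8 (branches; this branch)]
Accessibility: 0R0, 0R1, 0R2, 1R1, 2R2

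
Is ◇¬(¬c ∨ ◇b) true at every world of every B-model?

Not valid

Tableau for the negation ¬◇¬(¬c ∨ ◇b):
1. ¬◇¬(¬c ∨ ◇b), w0
2. ¬c ∨ ◇b, w0
3. ◇b, w0
4. b, w1
5. ¬c ∨ ◇b, w1
6. ◇b, w1
7. b, w2
Accessibility: w0Rw0, w0Rw1, w1Rw0, w1Rw1, w1Rw2, w2Rw1, w2Rw2
The negation has an open branch (countermodel exists).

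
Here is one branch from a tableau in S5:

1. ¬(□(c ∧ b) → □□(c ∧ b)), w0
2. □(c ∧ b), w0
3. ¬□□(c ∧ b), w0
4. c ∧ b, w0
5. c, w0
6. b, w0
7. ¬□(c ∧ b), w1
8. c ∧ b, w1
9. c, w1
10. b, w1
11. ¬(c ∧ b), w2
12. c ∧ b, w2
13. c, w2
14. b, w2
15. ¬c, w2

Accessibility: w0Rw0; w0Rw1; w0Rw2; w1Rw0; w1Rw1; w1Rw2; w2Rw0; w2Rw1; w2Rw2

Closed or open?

Yes, closed

Both c and ¬c appear at w2.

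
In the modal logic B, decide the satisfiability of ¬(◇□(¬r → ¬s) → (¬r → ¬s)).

1. ¬(◇□(¬r → ¬s) → (¬r → ¬s)), 0
2. ◇□(¬r → ¬s), 0
3. ¬(¬r → ¬s), 0
4. ¬r, 0
5. s, 0
6. □(¬r → ¬s), 1
7. ¬r → ¬s, 0
8. ¬r → ¬s, 1
9. ¬s, 0
Accessibility: 0R0, 0R1, 1R0, 1R1
Branch closes: s and ¬s both at 0.
All branches of the tableau close; one closing branch shown above.

Unsatisfiable (every branch closes)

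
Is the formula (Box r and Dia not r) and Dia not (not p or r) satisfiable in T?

Unsatisfiable (every branch closes)

1. (Box r and Dia not r) and Dia not (not p or r), u
2. Box r and Dia not r, u
3. Dia not (not p or r), u
4. Box r, u
5. Dia not r, u
6. r, u
7. not (not p or r), v
8. p, v
9. not r, v
10. r, v
Accessibility: uRu, uRv, vRv
Branch closes: r and not r both at v.
Every branch closes; the branch above is one of them.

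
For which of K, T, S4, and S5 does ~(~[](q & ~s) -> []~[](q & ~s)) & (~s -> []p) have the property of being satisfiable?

S5-tableau for the formula:
1. ~(~[](q & ~s) -> []~[](q & ~s)) & (~s -> []p), w0
2. ~(~[](q & ~s) -> []~[](q & ~s)), w0
3. ~s -> []p, w0
4. ~[](q & ~s), w0
5. ~[]~[](q & ~s), w0
6. []p, w0
7. p, w0
8. ~(q & ~s), w1
9. p, w1
10. s, w1
11. [](q & ~s), w2
12. p, w2
13. q & ~s, w0
14. q, w0
15. ~s, w0
16. q & ~s, w1
17. q, w1
18. ~s, w1
Accessibility: w0Rw0, w0Rw1, w0Rw2, w1Rw0, w1Rw1, w1Rw2, w2Rw0, w2Rw1, w2Rw2
Branch closes: s and ~s both at w1.
Every branch closes (one shown): unsatisfiable in S5.
S4-tableau for the formula:
1. ~(~[](q & ~s) -> []~[](q & ~s)) & (~s -> []p), w0
2. ~(~[](q & ~s) -> []~[](q & ~s)), w0
3. ~s -> []p, w0
4. ~[](q & ~s), w0
5. ~[]~[](q & ~s), w0
6. []p, w0
7. p, w0
8. ~(q & ~s), w1
9. p, w1
10. s, w1
11. [](q & ~s), w2
12. p, w2
13. q & ~s, w2
14. q, w2
15. ~s, w2
Accessibility: w0Rw0, w0Rw1, w0Rw2, w1Rw1, w2Rw2
Complete open branch: satisfiable in S4, hence also in K, T (this S4-model is also a K-model and a T-model).

K, T, S4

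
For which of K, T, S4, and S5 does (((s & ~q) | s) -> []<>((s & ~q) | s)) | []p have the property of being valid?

S5

S4-tableau for the negation ~((((s & ~q) | s) -> []<>((s & ~q) | s)) | []p):
1. ~((((s & ~q) | s) -> []<>((s & ~q) | s)) | []p), u
2. ~(((s & ~q) | s) -> []<>((s & ~q) | s)), u   [~|-rule on 1]
3. ~[]p, u   [~|-rule on 1]
4. (s & ~q) | s, u   [~->-rule on 2]
5. ~[]<>((s & ~q) | s), u   [~->-rule on 2]
6. s, u   [|-rule on 4 (branches; this branch)]
7. ~p, v   [~[]-rule on 3: fresh world v, uRv]
8. ~<>((s & ~q) | s), w   [~[]-rule on 5: fresh world w, uRw]
9. ~((s & ~q) | s), w   [~<>-rule on 8 via wRw]
10. ~(s & ~q), w   [~|-rule on 9]
11. ~s, w   [~|-rule on 9]
12. q, w   [~&-rule on 10 (branches; this branch)]
Accessibility: uRu, uRv, uRw, vRv, wRw
Complete open branch: countermodel on an S4-frame, so not valid in S4, nor in K, T (the same frame is also a K-frame and a T-frame).
S5-tableau for the negation ~((((s & ~q) | s) -> []<>((s & ~q) | s)) | []p):
1. ~((((s & ~q) | s) -> []<>((s & ~q) | s)) | []p), u
2. ~(((s & ~q) | s) -> []<>((s & ~q) | s)), u   [~|-rule on 1]
3. ~[]p, u   [~|-rule on 1]
4. (s & ~q) | s, u   [~->-rule on 2]
5. ~[]<>((s & ~q) | s), u   [~->-rule on 2]
6. s & ~q, u   [|-rule on 4 (branches; this branch)]
7. s, u   [&-rule on 6]
8. ~q, u   [&-rule on 6]
9. ~p, v   [~[]-rule on 3: fresh world v, uRv]
10. ~<>((s & ~q) | s), w   [~[]-rule on 5: fresh world w, uRw]
11. ~((s & ~q) | s), u   [~<>-rule on 10 via wRu]
12. ~(s & ~q), u   [~|-rule on 11]
13. ~s, u   [~|-rule on 11]
Accessibility: uRu, uRv, uRw, vRu, vRv, vRw, wRu, wRv, wRw
Branch closes: s and ~s both at u.
Every branch closes (one shown): valid in S5.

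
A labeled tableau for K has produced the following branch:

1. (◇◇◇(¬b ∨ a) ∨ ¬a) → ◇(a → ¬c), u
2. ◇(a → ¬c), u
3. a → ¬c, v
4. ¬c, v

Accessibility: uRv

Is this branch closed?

There is no literal clash: for every atom and world, at most one sign appears.

No, open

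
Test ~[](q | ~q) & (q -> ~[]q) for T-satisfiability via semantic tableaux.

1. ~[](q | ~q) & (q -> ~[]q), w0
2. ~[](q | ~q), w0
3. q -> ~[]q, w0
4. ~[]q, w0
5. ~(q | ~q), w1
6. ~q, w1
7. q, w1
Accessibility: w0Rw0, w0Rw1, w1Rw1
Branch closes: q and ~q both at w1.
(One branch shown.) All branches close.

Unsatisfiable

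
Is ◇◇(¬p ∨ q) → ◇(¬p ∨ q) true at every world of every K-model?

Invalid (countermodel exists)

Tableau for the negation ¬(◇◇(¬p ∨ q) → ◇(¬p ∨ q)):
1. ¬(◇◇(¬p ∨ q) → ◇(¬p ∨ q)), 0
2. ◇◇(¬p ∨ q), 0   [¬→-rule on 1]
3. ¬◇(¬p ∨ q), 0   [¬→-rule on 1]
4. ◇(¬p ∨ q), 1   [◇-rule on 2: fresh world 1, 0R1]
5. ¬(¬p ∨ q), 1   [¬◇-rule on 3 via 0R1]
6. p, 1   [¬∨-rule on 5]
7. ¬q, 1   [¬∨-rule on 5]
8. ¬p ∨ q, 2   [◇-rule on 4: fresh world 2, 1R2]
9. q, 2   [∨-rule on 8 (branches; this branch)]
Accessibility: 0R1, 1R2
The negation has an open branch (countermodel exists).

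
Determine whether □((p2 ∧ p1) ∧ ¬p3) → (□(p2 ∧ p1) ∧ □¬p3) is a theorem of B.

Valid in B

Tableau for the negation ¬(□((p2 ∧ p1) ∧ ¬p3) → (□(p2 ∧ p1) ∧ □¬p3)):
1. ¬(□((p2 ∧ p1) ∧ ¬p3) → (□(p2 ∧ p1) ∧ □¬p3)), u
2. □((p2 ∧ p1) ∧ ¬p3), u   [¬→-rule on 1]
3. ¬(□(p2 ∧ p1) ∧ □¬p3), u   [¬→-rule on 1]
4. (p2 ∧ p1) ∧ ¬p3, u   [□-rule on 2 via uRu]
5. p2 ∧ p1, u   [∧-rule on 4]
6. ¬p3, u   [∧-rule on 4]
7. p2, u   [∧-rule on 5]
8. p1, u   [∧-rule on 5]
9. ¬□(p2 ∧ p1), u   [¬∧-rule on 3 (branches; this branch)]
10. ¬(p2 ∧ p1), v   [¬□-rule on 9: fresh world v, uRv]
11. (p2 ∧ p1) ∧ ¬p3, v   [□-rule on 2 via uRv]
12. p2 ∧ p1, v   [∧-rule on 11]
13. ¬p3, v   [∧-rule on 11]
14. p2, v   [∧-rule on 12]
15. p1, v   [∧-rule on 12]
16. ¬p1, v   [¬∧-rule on 10 (branches; this branch)]
Accessibility: uRu, uRv, vRu, vRv
Branch closes: p1 and ¬p1 both at v.
Every branch of the negation's tableau closes; the branch above is one of them.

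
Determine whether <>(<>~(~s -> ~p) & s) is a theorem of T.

Tableau for the negation ~<>(<>~(~s -> ~p) & s):
1. ~<>(<>~(~s -> ~p) & s), u
2. ~(<>~(~s -> ~p) & s), u
3. ~s, u
Accessibility: uRu
The negation has an open branch (countermodel exists).

Not valid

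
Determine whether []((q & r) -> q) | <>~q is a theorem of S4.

Valid

Tableau for the negation ~([]((q & r) -> q) | <>~q):
1. ~([]((q & r) -> q) | <>~q), u
2. ~[]((q & r) -> q), u
3. ~<>~q, u
4. q, u
5. ~((q & r) -> q), v
6. q & r, v
7. ~q, v
8. q, v
9. r, v
Accessibility: uRu, uRv, vRv
Branch closes: q and ~q both at v.
All branches of the negation close; one closing branch shown above.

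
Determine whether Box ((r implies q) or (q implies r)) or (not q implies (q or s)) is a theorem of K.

Valid in K

Tableau for the negation not (Box ((r implies q) or (q implies r)) or (not q implies (q or s))):
1. not (Box ((r implies q) or (q implies r)) or (not q implies (q or s))), w0
2. not Box ((r implies q) or (q implies r)), w0
3. not (not q implies (q or s)), w0
4. not q, w0
5. not (q or s), w0
6. not s, w0
7. not ((r implies q) or (q implies r)), w1
8. not (r implies q), w1
9. not (q implies r), w1
10. r, w1
11. not q, w1
12. q, w1
13. not r, w1
Accessibility: w0Rw1
Branch closes: q and not q both at w1.
Every branch of the negation's tableau closes; the branch above is one of them.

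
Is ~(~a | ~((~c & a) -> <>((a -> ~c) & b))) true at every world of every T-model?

Tableau for the negation ~a | ~((~c & a) -> <>((a -> ~c) & b)):
1. ~a | ~((~c & a) -> <>((a -> ~c) & b)), u
2. ~((~c & a) -> <>((a -> ~c) & b)), u   [|-rule on 1 (branches; this branch)]
3. ~c & a, u   [~->-rule on 2]
4. ~<>((a -> ~c) & b), u   [~->-rule on 2]
5. ~c, u   [&-rule on 3]
6. a, u   [&-rule on 3]
7. ~((a -> ~c) & b), u   [~<>-rule on 4 via uRu]
8. ~b, u   [~&-rule on 7 (branches; this branch)]
Accessibility: uRu
The negation has an open branch (countermodel exists).

Not valid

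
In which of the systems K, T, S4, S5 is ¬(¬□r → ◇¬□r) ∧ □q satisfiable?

K-tableau for the formula:
1. ¬(¬□r → ◇¬□r) ∧ □q, u
2. ¬(¬□r → ◇¬□r), u
3. □q, u
4. ¬□r, u
5. ¬◇¬□r, u
6. ¬r, v
7. q, v
8. □r, v
Accessibility: uRv
Complete open branch: satisfiable in K.
T-tableau for the formula:
1. ¬(¬□r → ◇¬□r) ∧ □q, u
2. ¬(¬□r → ◇¬□r), u
3. □q, u
4. ¬□r, u
5. ¬◇¬□r, u
6. q, u
7. □r, u
8. r, u
9. ¬r, v
10. q, v
11. □r, v
12. r, v
Accessibility: uRu, uRv, vRv
Branch closes: r and ¬r both at v.
Every branch closes (one shown): unsatisfiable in T, hence also in S4, S5 (every S4/S5-frame is a T-frame).

K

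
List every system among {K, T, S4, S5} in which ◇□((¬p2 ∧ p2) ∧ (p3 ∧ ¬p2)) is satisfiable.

K-tableau for the formula:
1. ◇□((¬p2 ∧ p2) ∧ (p3 ∧ ¬p2)), u
2. □((¬p2 ∧ p2) ∧ (p3 ∧ ¬p2)), v
Accessibility: uRv
Complete open branch: satisfiable in K.
T-tableau for the formula:
1. ◇□((¬p2 ∧ p2) ∧ (p3 ∧ ¬p2)), u
2. □((¬p2 ∧ p2) ∧ (p3 ∧ ¬p2)), v
3. (¬p2 ∧ p2) ∧ (p3 ∧ ¬p2), v
4. ¬p2 ∧ p2, v
5. p3 ∧ ¬p2, v
6. ¬p2, v
7. p2, v
Accessibility: uRu, uRv, vRv
Branch closes: p2 and ¬p2 both at v.
Every branch closes (one shown): unsatisfiable in T, hence also in S4, S5 (every S4/S5-frame is a T-frame).

K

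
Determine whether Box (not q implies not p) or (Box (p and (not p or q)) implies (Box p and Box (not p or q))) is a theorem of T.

Yes, valid

Tableau for the negation not (Box (not q implies not p) or (Box (p and (not p or q)) implies (Box p and Box (not p or q)))):
1. not (Box (not q implies not p) or (Box (p and (not p or q)) implies (Box p and Box (not p or q)))), u
2. not Box (not q implies not p), u
3. not (Box (p and (not p or q)) implies (Box p and Box (not p or q))), u
4. Box (p and (not p or q)), u
5. not (Box p and Box (not p or q)), u
6. p and (not p or q), u
7. p, u
8. not p or q, u
9. not Box (not p or q), u
10. q, u
11. not (not q implies not p), v
12. not q, v
13. p, v
14. p and (not p or q), v
15. not p or q, v
16. q, v
Accessibility: uRu, uRv, vRv
Branch closes: q and not q both at v.
All branches of the negation close; one closing branch shown above.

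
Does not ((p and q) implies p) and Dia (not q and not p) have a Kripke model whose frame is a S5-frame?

Unsatisfiable

1. not ((p and q) implies p) and Dia (not q and not p), 0
2. not ((p and q) implies p), 0
3. Dia (not q and not p), 0
4. p and q, 0
5. not p, 0
6. p, 0
7. q, 0
Accessibility: 0R0
Branch closes: p and not p both at 0.
Every branch closes; the branch above is one of them.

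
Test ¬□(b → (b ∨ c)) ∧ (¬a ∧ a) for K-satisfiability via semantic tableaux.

1. ¬□(b → (b ∨ c)) ∧ (¬a ∧ a), 0
2. ¬□(b → (b ∨ c)), 0
3. ¬a ∧ a, 0
4. ¬a, 0
5. a, 0
Branch closes: a and ¬a both at 0.
(One branch shown.) All branches close.

Unsatisfiable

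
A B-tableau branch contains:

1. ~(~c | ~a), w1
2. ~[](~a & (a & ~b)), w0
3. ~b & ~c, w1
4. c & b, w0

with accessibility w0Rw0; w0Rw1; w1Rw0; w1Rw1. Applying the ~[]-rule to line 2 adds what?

a fresh world w2 with w0Rw2, and ~(~a & (a & ~b)) at w2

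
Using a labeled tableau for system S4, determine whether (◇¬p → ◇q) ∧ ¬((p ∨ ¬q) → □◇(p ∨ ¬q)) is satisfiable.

Yes, satisfiable

1. (◇¬p → ◇q) ∧ ¬((p ∨ ¬q) → □◇(p ∨ ¬q)), 0
2. ◇¬p → ◇q, 0
3. ¬((p ∨ ¬q) → □◇(p ∨ ¬q)), 0
4. p ∨ ¬q, 0
5. ¬□◇(p ∨ ¬q), 0
6. ◇q, 0
7. ¬q, 0
8. ¬◇(p ∨ ¬q), 1
9. ¬(p ∨ ¬q), 1
10. ¬p, 1
11. q, 1
12. q, 2
Accessibility: 0R0, 0R1, 0R2, 1R1, 2R2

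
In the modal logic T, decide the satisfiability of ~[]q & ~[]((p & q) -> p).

No, unsatisfiable

1. ~[]q & ~[]((p & q) -> p), w0
2. ~[]q, w0
3. ~[]((p & q) -> p), w0
4. ~q, w1
5. ~((p & q) -> p), w2
6. p & q, w2
7. ~p, w2
8. p, w2
9. q, w2
Accessibility: w0Rw0, w0Rw1, w0Rw2, w1Rw1, w2Rw2
Branch closes: p and ~p both at w2.
Every branch closes; the branch above is one of them.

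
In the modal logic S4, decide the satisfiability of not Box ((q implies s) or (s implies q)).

Unsatisfiable

1. not Box ((q implies s) or (s implies q)), w0
2. not ((q implies s) or (s implies q)), w1
3. not (q implies s), w1
4. not (s implies q), w1
5. q, w1
6. not s, w1
7. s, w1
8. not q, w1
Accessibility: w0Rw0, w0Rw1, w1Rw1
Branch closes: s and not s both at w1.
Every branch closes; the branch above is one of them.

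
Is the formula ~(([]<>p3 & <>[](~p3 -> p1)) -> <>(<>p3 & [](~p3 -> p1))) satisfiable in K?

1. ~(([]<>p3 & <>[](~p3 -> p1)) -> <>(<>p3 & [](~p3 -> p1))), w0
2. []<>p3 & <>[](~p3 -> p1), w0
3. ~<>(<>p3 & [](~p3 -> p1)), w0
4. []<>p3, w0
5. <>[](~p3 -> p1), w0
6. [](~p3 -> p1), w1
7. ~(<>p3 & [](~p3 -> p1)), w1
8. <>p3, w1
9. ~[](~p3 -> p1), w1
10. p3, w2
11. ~p3 -> p1, w2
12. p1, w2
13. ~(~p3 -> p1), w3
14. ~p3, w3
15. ~p1, w3
16. ~p3 -> p1, w3
17. p1, w3
Accessibility: w0Rw1, w1Rw2, w1Rw3
Branch closes: p1 and ~p1 both at w3.
(One branch shown.) All branches close.

Unsatisfiable (every branch closes)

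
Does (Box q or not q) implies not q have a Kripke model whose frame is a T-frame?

Satisfiable

1. (Box q or not q) implies not q, 0
2. not q, 0
Accessibility: 0R0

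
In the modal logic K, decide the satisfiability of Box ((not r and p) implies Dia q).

Satisfiable (open branch found)

1. Box ((not r and p) implies Dia q), 0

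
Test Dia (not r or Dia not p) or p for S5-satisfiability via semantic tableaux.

1. Dia (not r or Dia not p) or p, 0
2. p, 0
Accessibility: 0R0

Satisfiable (open branch found)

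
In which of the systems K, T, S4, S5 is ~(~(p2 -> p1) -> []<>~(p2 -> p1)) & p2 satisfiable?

K, T, S4

S5-tableau for the formula:
1. ~(~(p2 -> p1) -> []<>~(p2 -> p1)) & p2, w0
2. ~(~(p2 -> p1) -> []<>~(p2 -> p1)), w0
3. p2, w0
4. ~(p2 -> p1), w0
5. ~[]<>~(p2 -> p1), w0
6. ~p1, w0
7. ~<>~(p2 -> p1), w1
8. p2 -> p1, w0
9. p2 -> p1, w1
10. p1, w0
Accessibility: w0Rw0, w0Rw1, w1Rw0, w1Rw1
Branch closes: p1 and ~p1 both at w0.
Every branch closes (one shown): unsatisfiable in S5.
S4-tableau for the formula:
1. ~(~(p2 -> p1) -> []<>~(p2 -> p1)) & p2, w0
2. ~(~(p2 -> p1) -> []<>~(p2 -> p1)), w0
3. p2, w0
4. ~(p2 -> p1), w0
5. ~[]<>~(p2 -> p1), w0
6. ~p1, w0
7. ~<>~(p2 -> p1), w1
8. p2 -> p1, w1
9. p1, w1
Accessibility: w0Rw0, w0Rw1, w1Rw1
Complete open branch: satisfiable in S4, hence also in K, T (this S4-model is also a K-model and a T-model).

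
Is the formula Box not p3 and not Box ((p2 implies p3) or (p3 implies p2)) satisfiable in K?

Unsatisfiable

1. Box not p3 and not Box ((p2 implies p3) or (p3 implies p2)), w0
2. Box not p3, w0   [and-rule on 1]
3. not Box ((p2 implies p3) or (p3 implies p2)), w0   [and-rule on 1]
4. not ((p2 implies p3) or (p3 implies p2)), w1   [neg-Box-rule on 3: fresh world w1, w0Rw1]
5. not (p2 implies p3), w1   [neg-or-rule on 4]
6. not (p3 implies p2), w1   [neg-or-rule on 4]
7. p2, w1   [neg-implies-rule on 5]
8. not p3, w1   [neg-implies-rule on 5]
9. p3, w1   [neg-implies-rule on 6]
10. not p2, w1   [neg-implies-rule on 6]
Accessibility: w0Rw1
Branch closes: p3 and not p3 both at w1.
All branches of the tableau close; one closing branch shown above.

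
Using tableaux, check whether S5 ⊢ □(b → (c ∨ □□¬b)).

Tableau for the negation ¬□(b → (c ∨ □□¬b)):
1. ¬□(b → (c ∨ □□¬b)), w0
2. ¬(b → (c ∨ □□¬b)), w1   [¬□-rule on 1: fresh world w1, w0Rw1]
3. b, w1   [¬→-rule on 2]
4. ¬(c ∨ □□¬b), w1   [¬→-rule on 2]
5. ¬c, w1   [¬∨-rule on 4]
6. ¬□□¬b, w1   [¬∨-rule on 4]
7. ¬□¬b, w2   [¬□-rule on 6: fresh world w2, w1Rw2]
8. b, w3   [¬□-rule on 7: fresh world w3, w2Rw3]
Accessibility: w0Rw0, w0Rw1, w0Rw2, w0Rw3, w1Rw0, w1Rw1, w1Rw2, w1Rw3, w2Rw0, w2Rw1, w2Rw2, w2Rw3, w3Rw0, w3Rw1, w3Rw2, w3Rw3
The negation has an open branch (countermodel exists).

No, not valid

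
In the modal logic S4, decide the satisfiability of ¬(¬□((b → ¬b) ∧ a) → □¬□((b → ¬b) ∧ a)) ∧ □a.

1. ¬(¬□((b → ¬b) ∧ a) → □¬□((b → ¬b) ∧ a)) ∧ □a, w0
2. ¬(¬□((b → ¬b) ∧ a) → □¬□((b → ¬b) ∧ a)), w0
3. □a, w0
4. ¬□((b → ¬b) ∧ a), w0
5. ¬□¬□((b → ¬b) ∧ a), w0
6. a, w0
7. ¬((b → ¬b) ∧ a), w1
8. a, w1
9. ¬(b → ¬b), w1
10. b, w1
11. □((b → ¬b) ∧ a), w2
12. a, w2
13. (b → ¬b) ∧ a, w2
14. b → ¬b, w2
15. ¬b, w2
Accessibility: w0Rw0, w0Rw1, w0Rw2, w1Rw1, w2Rw2

Satisfiable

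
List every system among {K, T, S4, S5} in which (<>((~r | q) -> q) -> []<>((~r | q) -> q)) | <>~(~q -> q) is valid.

K-tableau for the negation ~((<>((~r | q) -> q) -> []<>((~r | q) -> q)) | <>~(~q -> q)):
1. ~((<>((~r | q) -> q) -> []<>((~r | q) -> q)) | <>~(~q -> q)), w0
2. ~(<>((~r | q) -> q) -> []<>((~r | q) -> q)), w0
3. ~<>~(~q -> q), w0
4. <>((~r | q) -> q), w0
5. ~[]<>((~r | q) -> q), w0
6. (~r | q) -> q, w1
7. ~q -> q, w1
8. q, w1
9. ~<>((~r | q) -> q), w2
10. ~q -> q, w2
11. q, w2
Accessibility: w0Rw1, w0Rw2
Complete open branch: countermodel on a K-frame, so not valid in K.
T-tableau for the negation ~((<>((~r | q) -> q) -> []<>((~r | q) -> q)) | <>~(~q -> q)):
1. ~((<>((~r | q) -> q) -> []<>((~r | q) -> q)) | <>~(~q -> q)), w0
2. ~(<>((~r | q) -> q) -> []<>((~r | q) -> q)), w0
3. ~<>~(~q -> q), w0
4. <>((~r | q) -> q), w0
5. ~[]<>((~r | q) -> q), w0
6. ~q -> q, w0
7. q, w0
8. (~r | q) -> q, w1
9. ~q -> q, w1
10. q, w1
11. ~<>((~r | q) -> q), w2
12. ~q -> q, w2
13. ~((~r | q) -> q), w2
14. ~r | q, w2
15. ~q, w2
16. q, w2
Accessibility: w0Rw0, w0Rw1, w0Rw2, w1Rw1, w2Rw2
Branch closes: q and ~q both at w2.
Every branch closes (one shown): valid in T, hence also in S4, S5 (every theorem of T is a theorem of S4 and S5).

T, S4, S5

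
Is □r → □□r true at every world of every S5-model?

Valid in S5

Tableau for the negation ¬(□r → □□r):
1. ¬(□r → □□r), u
2. □r, u
3. ¬□□r, u
4. r, u
5. ¬□r, v
6. r, v
7. ¬r, w
8. r, w
Accessibility: uRu, uRv, uRw, vRu, vRv, vRw, wRu, wRv, wRw
Branch closes: r and ¬r both at w.
Every branch of the negation's tableau closes; the branch above is one of them.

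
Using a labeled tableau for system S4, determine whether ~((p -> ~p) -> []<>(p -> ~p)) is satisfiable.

Satisfiable

1. ~((p -> ~p) -> []<>(p -> ~p)), 0
2. p -> ~p, 0
3. ~[]<>(p -> ~p), 0
4. ~p, 0
5. ~<>(p -> ~p), 1
6. ~(p -> ~p), 1
7. p, 1
Accessibility: 0R0, 0R1, 1R1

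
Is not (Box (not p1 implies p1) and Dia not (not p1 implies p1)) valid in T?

Tableau for the negation Box (not p1 implies p1) and Dia not (not p1 implies p1):
1. Box (not p1 implies p1) and Dia not (not p1 implies p1), w0
2. Box (not p1 implies p1), w0   [and-rule on 1]
3. Dia not (not p1 implies p1), w0   [and-rule on 1]
4. not p1 implies p1, w0   [Box-rule on 2 via w0Rw0]
5. p1, w0   [implies-rule on 4 (branches; this branch)]
6. not (not p1 implies p1), w1   [Dia-rule on 3: fresh world w1, w0Rw1]
7. not p1, w1   [neg-implies-rule on 6]
8. not p1 implies p1, w1   [Box-rule on 2 via w0Rw1]
9. p1, w1   [implies-rule on 8 (branches; this branch)]
Accessibility: w0Rw0, w0Rw1, w1Rw1
Branch closes: p1 and not p1 both at w1.
Every branch of the negation's tableau closes; the branch above is one of them.

Valid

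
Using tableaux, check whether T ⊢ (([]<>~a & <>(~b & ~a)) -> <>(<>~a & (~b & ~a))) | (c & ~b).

Tableau for the negation ~((([]<>~a & <>(~b & ~a)) -> <>(<>~a & (~b & ~a))) | (c & ~b)):
1. ~((([]<>~a & <>(~b & ~a)) -> <>(<>~a & (~b & ~a))) | (c & ~b)), 0
2. ~(([]<>~a & <>(~b & ~a)) -> <>(<>~a & (~b & ~a))), 0
3. ~(c & ~b), 0
4. []<>~a & <>(~b & ~a), 0
5. ~<>(<>~a & (~b & ~a)), 0
6. []<>~a, 0
7. <>(~b & ~a), 0
8. ~(<>~a & (~b & ~a)), 0
9. <>~a, 0
10. b, 0
11. ~(~b & ~a), 0
12. a, 0
13. ~b & ~a, 1
14. ~b, 1
15. ~a, 1
16. ~(<>~a & (~b & ~a)), 1
17. <>~a, 1
18. ~(~b & ~a), 1
19. a, 1
Accessibility: 0R0, 0R1, 1R1
Branch closes: a and ~a both at 1.
Every branch of the negation's tableau closes; the branch above is one of them.

Valid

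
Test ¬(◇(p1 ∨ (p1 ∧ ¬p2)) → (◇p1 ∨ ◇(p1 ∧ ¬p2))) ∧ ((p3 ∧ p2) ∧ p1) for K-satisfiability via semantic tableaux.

Unsatisfiable (every branch closes)

1. ¬(◇(p1 ∨ (p1 ∧ ¬p2)) → (◇p1 ∨ ◇(p1 ∧ ¬p2))) ∧ ((p3 ∧ p2) ∧ p1), u
2. ¬(◇(p1 ∨ (p1 ∧ ¬p2)) → (◇p1 ∨ ◇(p1 ∧ ¬p2))), u
3. (p3 ∧ p2) ∧ p1, u
4. ◇(p1 ∨ (p1 ∧ ¬p2)), u
5. ¬(◇p1 ∨ ◇(p1 ∧ ¬p2)), u
6. p3 ∧ p2, u
7. p1, u
8. ¬◇p1, u
9. ¬◇(p1 ∧ ¬p2), u
10. p3, u
11. p2, u
12. p1 ∨ (p1 ∧ ¬p2), v
13. ¬p1, v
14. ¬(p1 ∧ ¬p2), v
15. p1 ∧ ¬p2, v
16. p1, v
17. ¬p2, v
Accessibility: uRv
Branch closes: p1 and ¬p1 both at v.
Every branch closes; the branch above is one of them.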